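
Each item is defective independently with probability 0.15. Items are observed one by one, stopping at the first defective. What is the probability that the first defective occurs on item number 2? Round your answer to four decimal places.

Geometric (trials to first success), p = 0.15.
P(Y = 2) = (1−p)^1 · p = 0.85 · 0.15 = 0.127500

0.1275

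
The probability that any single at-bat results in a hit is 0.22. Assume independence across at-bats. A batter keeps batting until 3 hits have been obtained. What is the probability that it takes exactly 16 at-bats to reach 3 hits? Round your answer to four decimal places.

Y = trial on which the third success occurs; negative binomial, r=3, p=0.22.
P(Y=16) = C(15,2) · p^3 · (1−p)^13
= 105 · 0.010648 · 0.039558 = 0.044227

0.0442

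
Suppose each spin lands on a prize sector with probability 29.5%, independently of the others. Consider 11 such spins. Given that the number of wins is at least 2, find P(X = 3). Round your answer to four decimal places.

X ~ Binomial(11, 0.295). Want P(X=3 | X≥2) = P(X=3) / P(X≥2).
P(X=3) = C(11,3)·0.295^3·0.705^8 = 0.258501
P(X≥2) = 1 − 0.021384 − 0.098425 = 0.880191
Ratio = 0.258501 / 0.880191 = 0.293688

0.2937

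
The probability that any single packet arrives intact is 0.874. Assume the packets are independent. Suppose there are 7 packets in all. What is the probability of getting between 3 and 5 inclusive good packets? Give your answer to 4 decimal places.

0.2168

X ~ Binomial(7, 0.874); P(3 ≤ X ≤ 5) = Σ C(7,k) p^k (1−p)^(7−k) over k:
  k=3: C(7,3)·0.874^3·0.126^4 = 0.005890
  k=4: C(7,4)·0.874^4·0.126^3 = 0.040853
  k=5: C(7,5)·0.874^5·0.126^2 = 0.170027
Total = 0.216770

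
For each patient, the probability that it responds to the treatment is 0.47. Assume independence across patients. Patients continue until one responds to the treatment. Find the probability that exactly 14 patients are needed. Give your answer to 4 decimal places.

0.0001

Geometric (trials to first success), p = 0.47.
P(Y = 14) = (1−p)^13 · p = 0.00026037 · 0.47 = 0.000122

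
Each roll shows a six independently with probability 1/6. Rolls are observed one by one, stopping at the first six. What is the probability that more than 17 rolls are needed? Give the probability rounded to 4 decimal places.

0.0451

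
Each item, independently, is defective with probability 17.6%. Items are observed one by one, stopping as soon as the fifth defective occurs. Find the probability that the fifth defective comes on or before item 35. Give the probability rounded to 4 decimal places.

0.7622

Finishing within 35 items ⇔ at least 5 successes in the first 35. With X ~ Binomial(35, 0.176), P(Y ≤ 35) = 1 − P(X ≤ 4).
  k=0: C(35,0)·0.176^0·0.824^35 = 0.001141
  k=1: C(35,1)·0.176^1·0.824^34 = 0.008533
  k=2: C(35,2)·0.176^2·0.824^33 = 0.030984
  k=3: C(35,3)·0.176^3·0.824^32 = 0.072798
  k=4: C(35,4)·0.176^4·0.824^31 = 0.124392
1 − 0.237849 = 0.762151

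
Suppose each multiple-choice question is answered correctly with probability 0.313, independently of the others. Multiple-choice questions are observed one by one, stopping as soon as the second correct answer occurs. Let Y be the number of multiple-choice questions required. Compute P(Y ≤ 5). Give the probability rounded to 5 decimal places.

Finishing within 5 multiple-choice questions ⇔ at least 2 successes in the first 5. With X ~ Binomial(5, 0.313), P(Y ≤ 5) = 1 − P(X ≤ 1).
  k=0: C(5,0)·0.313^0·0.687^5 = 0.1530325
  k=1: C(5,1)·0.313^1·0.687^4 = 0.3486112
1 − 0.5016437 = 0.4983563

0.49836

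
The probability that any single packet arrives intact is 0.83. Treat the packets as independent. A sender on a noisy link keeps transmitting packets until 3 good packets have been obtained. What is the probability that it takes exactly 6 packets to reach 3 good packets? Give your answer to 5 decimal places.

Y = trial on which the third success occurs; negative binomial, r=3, p=0.83.
P(Y=6) = C(5,2) · p^3 · (1−p)^3
= 10 · 0.57179 · 0.004913 = 0.0280919

0.02809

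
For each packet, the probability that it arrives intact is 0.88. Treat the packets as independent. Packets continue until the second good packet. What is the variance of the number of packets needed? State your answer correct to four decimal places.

0.3099

Y = total packets until the second success; negative binomial with r=2, p=0.88.
Var(Y) = r(1−p)/p² = 2·0.12 / 0.88² = 0.309917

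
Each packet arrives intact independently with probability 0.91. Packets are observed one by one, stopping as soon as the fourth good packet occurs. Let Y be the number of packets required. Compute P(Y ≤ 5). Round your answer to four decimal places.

0.9326

Finishing within 5 packets ⇔ at least 4 successes in the first 5. With X ~ Binomial(5, 0.91), P(Y ≤ 5) = 1 − P(X ≤ 3).
  k=0: C(5,0)·0.91^0·0.09^5 = 0.000006
  k=1: C(5,1)·0.91^1·0.09^4 = 0.000299
  k=2: C(5,2)·0.91^2·0.09^3 = 0.006037
  k=3: C(5,3)·0.91^3·0.09^2 = 0.061039
1 − 0.067381 = 0.932619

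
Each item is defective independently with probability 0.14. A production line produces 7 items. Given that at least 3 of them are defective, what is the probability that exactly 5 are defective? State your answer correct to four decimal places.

X ~ Binomial(7, 0.14). Want P(X=5 | X≥3) = P(X=5) / P(X≥3).
P(X=5) = C(7,5)·0.14^5·0.86^2 = 0.000835
P(X≥3) = 1 − 0.347928 − 0.396476 − 0.193628 = 0.061969
Ratio = 0.000835 / 0.061969 = 0.013480

0.0135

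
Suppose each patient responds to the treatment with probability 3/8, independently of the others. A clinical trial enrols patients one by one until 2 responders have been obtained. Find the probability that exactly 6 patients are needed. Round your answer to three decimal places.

Y = trial on which the second success occurs; negative binomial, r=2, p=0.375.
P(Y=6) = C(5,1) · p^2 · (1−p)^4
= 5 · 0.14062 · 0.15259 = 0.10729

0.107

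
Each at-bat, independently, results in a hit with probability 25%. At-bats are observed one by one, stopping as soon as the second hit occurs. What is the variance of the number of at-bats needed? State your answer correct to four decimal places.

24.0000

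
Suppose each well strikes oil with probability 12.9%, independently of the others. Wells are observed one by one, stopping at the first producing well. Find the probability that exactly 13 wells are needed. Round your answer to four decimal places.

0.0246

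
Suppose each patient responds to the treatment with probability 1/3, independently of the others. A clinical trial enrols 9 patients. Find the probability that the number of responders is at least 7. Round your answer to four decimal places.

0.0083

X ~ Binomial(9, 0.333333); P(X ≥ 7) = Σ C(9,k) p^k (1−p)^(9−k) over k:
  k=7: C(9,7)·0.333333^7·0.666667^2 = 0.007316
  k=8: C(9,8)·0.333333^8·0.666667^1 = 0.000914
  k=9: C(9,9)·0.333333^9·0.666667^0 = 0.000051
Total = 0.008281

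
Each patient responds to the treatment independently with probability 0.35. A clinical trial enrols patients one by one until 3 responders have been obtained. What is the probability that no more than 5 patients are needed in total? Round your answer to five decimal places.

Finishing within 5 patients ⇔ at least 3 successes in the first 5. With X ~ Binomial(5, 0.35), P(Y ≤ 5) = 1 − P(X ≤ 2).
  k=0: C(5,0)·0.35^0·0.65^5 = 0.1160291
  k=1: C(5,1)·0.35^1·0.65^4 = 0.3123859
  k=2: C(5,2)·0.35^2·0.65^3 = 0.3364156
1 − 0.7648306 = 0.2351694

0.23517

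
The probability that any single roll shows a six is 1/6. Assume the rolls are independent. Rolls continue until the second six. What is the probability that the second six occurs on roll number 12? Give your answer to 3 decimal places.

0.049

Y = trial on which the second success occurs; negative binomial, r=2, p=0.166667.
P(Y=12) = C(11,1) · p^2 · (1−p)^10
= 11 · 0.027778 · 0.16151 = 0.04935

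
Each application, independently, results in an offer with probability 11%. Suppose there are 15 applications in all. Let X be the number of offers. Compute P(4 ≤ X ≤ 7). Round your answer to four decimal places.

0.0741

X ~ Binomial(15, 0.11); P(4 ≤ X ≤ 7) = Σ C(15,k) p^k (1−p)^(15−k) over k:
  k=4: C(15,4)·0.11^4·0.89^11 = 0.055462
  k=5: C(15,5)·0.11^5·0.89^10 = 0.015081
  k=6: C(15,6)·0.11^6·0.89^9 = 0.003106
  k=7: C(15,7)·0.11^7·0.89^8 = 0.000494
Total = 0.074142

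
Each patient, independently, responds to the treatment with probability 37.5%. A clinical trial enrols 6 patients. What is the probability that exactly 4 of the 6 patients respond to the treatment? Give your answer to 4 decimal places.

X ~ Binomial(n=6, p=0.375).
P(X=4) = C(6,4) · p^4 · (1−p)^2
= 15 · 0.019775 · 0.39062 = 0.115871

0.1159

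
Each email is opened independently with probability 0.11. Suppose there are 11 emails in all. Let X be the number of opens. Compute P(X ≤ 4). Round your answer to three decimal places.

0.996

X ~ Binomial(11, 0.11); P(X ≤ 4) = Σ C(11,k) p^k (1−p)^(11−k) over k:
  k=0: C(11,0)·0.11^0·0.89^11 = 0.27752
  k=1: C(11,1)·0.11^1·0.89^10 = 0.37730
  k=2: C(11,2)·0.11^2·0.89^9 = 0.23316
  k=3: C(11,3)·0.11^3·0.89^8 = 0.08645
  k=4: C(11,4)·0.11^4·0.89^7 = 0.02137
Total = 0.99580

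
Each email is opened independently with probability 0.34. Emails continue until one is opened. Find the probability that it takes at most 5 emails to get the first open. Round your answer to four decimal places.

0.8748

Y = number of emails to the first success; geometric, p = 0.34.
P(Y ≤ 5) = 1 − (1−p)^5 = 1 − 0.125233 = 0.874767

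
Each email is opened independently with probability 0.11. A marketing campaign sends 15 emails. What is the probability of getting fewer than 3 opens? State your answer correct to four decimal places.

0.7762

X ~ Binomial(15, 0.11); P(X ≤ 2) = Σ C(15,k) p^k (1−p)^(15−k) over k:
  k=0: C(15,0)·0.11^0·0.89^15 = 0.174121
  k=1: C(15,1)·0.11^1·0.89^14 = 0.322808
  k=2: C(15,2)·0.11^2·0.89^13 = 0.279283
Total = 0.776212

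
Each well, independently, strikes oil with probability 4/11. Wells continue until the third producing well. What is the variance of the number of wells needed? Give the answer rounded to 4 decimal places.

14.4375

Y = total wells until the third success; negative binomial with r=3, p=0.363636.
Var(Y) = r(1−p)/p² = 3·0.636364 / 0.363636² = 14.437500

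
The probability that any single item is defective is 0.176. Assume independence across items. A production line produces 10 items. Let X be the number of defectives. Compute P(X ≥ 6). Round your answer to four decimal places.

0.0033

X ~ Binomial(10, 0.176); P(X ≥ 6) = Σ C(10,k) p^k (1−p)^(10−k) over k:
  k=6: C(10,6)·0.176^6·0.824^4 = 0.002877
  k=7: C(10,7)·0.176^7·0.824^3 = 0.000351
  k=8: C(10,8)·0.176^8·0.824^2 = 0.000028
  k=9: C(10,9)·0.176^9·0.824^1 = 0.000001
  k=10: C(10,10)·0.176^10·0.824^0 = 0.000000
Total = 0.003258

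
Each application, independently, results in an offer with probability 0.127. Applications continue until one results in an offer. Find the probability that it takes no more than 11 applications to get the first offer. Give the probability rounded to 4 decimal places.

0.7755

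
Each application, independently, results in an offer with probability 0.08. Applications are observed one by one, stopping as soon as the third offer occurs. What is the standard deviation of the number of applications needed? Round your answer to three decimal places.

20.767

Y = total applications until the third success; negative binomial with r=3, p=0.08.
SD(Y) = √[r(1−p)/p²] = √(431.25000) = 20.76656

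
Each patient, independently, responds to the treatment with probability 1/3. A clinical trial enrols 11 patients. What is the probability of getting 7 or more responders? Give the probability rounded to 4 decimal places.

X ~ Binomial(11, 0.333333); P(X ≥ 7) = Σ C(11,k) p^k (1−p)^(11−k) over k:
  k=7: C(11,7)·0.333333^7·0.666667^4 = 0.029806
  k=8: C(11,8)·0.333333^8·0.666667^3 = 0.007451
  k=9: C(11,9)·0.333333^9·0.666667^2 = 0.001242
  k=10: C(11,10)·0.333333^10·0.666667^1 = 0.000124
  k=11: C(11,11)·0.333333^11·0.666667^0 = 0.000006
Total = 0.038629

0.0386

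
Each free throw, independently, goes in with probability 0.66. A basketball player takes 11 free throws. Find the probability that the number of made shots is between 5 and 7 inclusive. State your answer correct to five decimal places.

X ~ Binomial(11, 0.66); P(5 ≤ X ≤ 7) = Σ C(11,k) p^k (1−p)^(11−k) over k:
  k=5: C(11,5)·0.66^5·0.34^6 = 0.0893789
  k=6: C(11,6)·0.66^6·0.34^5 = 0.1735003
  k=7: C(11,7)·0.66^7·0.34^4 = 0.2405676
Total = 0.5034468

0.50345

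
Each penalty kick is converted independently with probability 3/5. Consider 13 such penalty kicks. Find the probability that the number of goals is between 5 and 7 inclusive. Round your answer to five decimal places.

0.39352

X ~ Binomial(13, 0.60); P(5 ≤ X ≤ 7) = Σ C(13,k) p^k (1−p)^(13−k) over k:
  k=5: C(13,5)·0.60^5·0.40^8 = 0.0655865
  k=6: C(13,6)·0.60^6·0.40^7 = 0.1311731
  k=7: C(13,7)·0.60^7·0.40^6 = 0.1967596
Total = 0.3935192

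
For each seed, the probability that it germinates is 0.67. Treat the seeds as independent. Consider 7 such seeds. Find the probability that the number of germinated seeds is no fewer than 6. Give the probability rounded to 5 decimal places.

X ~ Binomial(7, 0.67); P(X ≥ 6) = Σ C(7,k) p^k (1−p)^(7−k) over k:
  k=6: C(7,6)·0.67^6·0.33^1 = 0.2089589
  k=7: C(7,7)·0.67^7·0.33^0 = 0.0606071
Total = 0.2695660

0.26957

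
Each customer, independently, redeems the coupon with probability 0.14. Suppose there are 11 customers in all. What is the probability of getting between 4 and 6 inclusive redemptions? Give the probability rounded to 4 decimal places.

0.0558

X ~ Binomial(11, 0.14); P(4 ≤ X ≤ 6) = Σ C(11,k) p^k (1−p)^(11−k) over k:
  k=4: C(11,4)·0.14^4·0.86^7 = 0.044108
  k=5: C(11,5)·0.14^5·0.86^6 = 0.010052
  k=6: C(11,6)·0.14^6·0.86^5 = 0.001636
Total = 0.055797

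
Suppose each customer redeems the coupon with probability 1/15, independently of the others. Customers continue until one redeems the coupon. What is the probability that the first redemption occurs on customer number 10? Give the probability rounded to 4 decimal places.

Geometric (trials to first success), p = 0.066667.
P(Y = 10) = (1−p)^9 · p = 0.53744 · 0.066667 = 0.035829

0.0358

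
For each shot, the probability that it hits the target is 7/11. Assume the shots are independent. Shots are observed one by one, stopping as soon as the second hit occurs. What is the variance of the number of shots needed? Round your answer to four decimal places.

1.7959

Y = total shots until the second success; negative binomial with r=2, p=0.636364.
Var(Y) = r(1−p)/p² = 2·0.363636 / 0.636364² = 1.795918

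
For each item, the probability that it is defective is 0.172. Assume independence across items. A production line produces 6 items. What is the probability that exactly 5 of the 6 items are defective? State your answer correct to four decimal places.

X ~ Binomial(n=6, p=0.172).
P(X=5) = C(6,5) · p^5 · (1−p)^1
= 6 · 0.00015054 · 0.828 = 0.000748

0.0007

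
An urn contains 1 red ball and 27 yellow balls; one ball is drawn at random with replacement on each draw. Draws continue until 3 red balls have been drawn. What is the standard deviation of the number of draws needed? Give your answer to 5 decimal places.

47.62352

Y = total draws until the third success; negative binomial with r=3, p=0.035714.
SD(Y) = √[r(1−p)/p²] = √(2268.0000000) = 47.6235236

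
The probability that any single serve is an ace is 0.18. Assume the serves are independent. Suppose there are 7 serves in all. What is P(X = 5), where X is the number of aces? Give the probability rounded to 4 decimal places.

X ~ Binomial(n=7, p=0.18).
P(X=5) = C(7,5) · p^5 · (1−p)^2
= 21 · 0.00018896 · 0.6724 = 0.002668

0.0027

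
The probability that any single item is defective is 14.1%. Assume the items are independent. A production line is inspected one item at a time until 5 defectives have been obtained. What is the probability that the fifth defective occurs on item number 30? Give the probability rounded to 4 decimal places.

Y = trial on which the fifth success occurs; negative binomial, r=5, p=0.141.
P(Y=30) = C(29,4) · p^5 · (1−p)^25
= 23751 · 5.5731e-05 · 0.022378 = 0.029621

0.0296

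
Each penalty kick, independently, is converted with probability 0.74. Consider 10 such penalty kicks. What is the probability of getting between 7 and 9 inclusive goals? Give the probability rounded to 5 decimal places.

X ~ Binomial(10, 0.74); P(7 ≤ X ≤ 9) = Σ C(10,k) p^k (1−p)^(10−k) over k:
  k=7: C(10,7)·0.74^7·0.26^3 = 0.2562851
  k=8: C(10,8)·0.74^8·0.26^2 = 0.2735350
  k=9: C(10,9)·0.74^9·0.26^1 = 0.1730051
Total = 0.7028252

0.70283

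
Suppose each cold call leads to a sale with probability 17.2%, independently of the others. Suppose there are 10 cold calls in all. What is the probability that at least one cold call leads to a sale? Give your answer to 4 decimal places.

P(at least one) = 1 − P(none) = 1 − (1 − 0.172)^10
= 1 − 0.151462 = 0.848538

0.8485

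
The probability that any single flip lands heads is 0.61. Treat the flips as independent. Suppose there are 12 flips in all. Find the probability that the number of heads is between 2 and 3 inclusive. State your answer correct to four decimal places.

0.0124

X ~ Binomial(12, 0.61); P(2 ≤ X ≤ 3) = Σ C(12,k) p^k (1−p)^(12−k) over k:
  k=2: C(12,2)·0.61^2·0.39^10 = 0.001999
  k=3: C(12,3)·0.61^3·0.39^9 = 0.010423
Total = 0.012422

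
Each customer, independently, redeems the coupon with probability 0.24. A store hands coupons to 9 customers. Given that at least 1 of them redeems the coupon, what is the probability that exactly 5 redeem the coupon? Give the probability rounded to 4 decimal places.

0.0366

X ~ Binomial(9, 0.24). Want P(X=5 | X≥1) = P(X=5) / P(X≥1).
P(X=5) = C(9,5)·0.24^5·0.76^4 = 0.033472
P(X≥1) = 1 − 0.084591 = 0.915409
Ratio = 0.033472 / 0.915409 = 0.036565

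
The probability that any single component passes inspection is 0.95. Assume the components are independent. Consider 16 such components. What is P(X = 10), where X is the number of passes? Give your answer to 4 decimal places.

X ~ Binomial(n=16, p=0.95).
P(X=10) = C(16,10) · p^10 · (1−p)^6
= 8008 · 0.59874 · 1.5625e-08 = 0.000075

0.0001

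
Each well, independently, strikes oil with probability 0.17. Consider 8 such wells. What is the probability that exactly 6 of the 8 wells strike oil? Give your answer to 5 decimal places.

X ~ Binomial(n=8, p=0.17).
P(X=6) = C(8,6) · p^6 · (1−p)^2
= 28 · 2.4138e-05 · 0.6889 = 0.0004656

0.00047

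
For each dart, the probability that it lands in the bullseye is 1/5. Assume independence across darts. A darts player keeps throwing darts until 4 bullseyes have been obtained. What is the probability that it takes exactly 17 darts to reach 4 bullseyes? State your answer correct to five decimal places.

0.04926

Y = trial on which the fourth success occurs; negative binomial, r=4, p=0.20.
P(Y=17) = C(16,3) · p^4 · (1−p)^13
= 560 · 0.0016 · 0.054976 = 0.0492581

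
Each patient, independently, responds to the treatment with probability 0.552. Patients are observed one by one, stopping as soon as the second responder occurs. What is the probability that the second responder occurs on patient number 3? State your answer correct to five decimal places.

Y = trial on which the second success occurs; negative binomial, r=2, p=0.552.
P(Y=3) = C(2,1) · p^2 · (1−p)^1
= 2 · 0.3047 · 0.448 = 0.2730148

0.27301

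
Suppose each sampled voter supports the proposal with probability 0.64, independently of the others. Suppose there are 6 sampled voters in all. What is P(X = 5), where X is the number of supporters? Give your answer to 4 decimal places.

0.2319

X ~ Binomial(n=6, p=0.64).
P(X=5) = C(6,5) · p^5 · (1−p)^1
= 6 · 0.10737 · 0.36 = 0.231928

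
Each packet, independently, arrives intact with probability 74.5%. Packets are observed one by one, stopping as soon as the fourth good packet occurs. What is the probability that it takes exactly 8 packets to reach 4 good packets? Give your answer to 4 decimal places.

Y = trial on which the fourth success occurs; negative binomial, r=4, p=0.745.
P(Y=8) = C(7,3) · p^4 · (1−p)^4
= 35 · 0.30805 · 0.0042283 = 0.045588

0.0456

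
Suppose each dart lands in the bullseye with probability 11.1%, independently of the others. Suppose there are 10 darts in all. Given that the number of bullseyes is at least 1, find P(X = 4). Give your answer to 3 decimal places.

X ~ Binomial(10, 0.111). Want P(X=4 | X≥1) = P(X=4) / P(X≥1).
P(X=4) = C(10,4)·0.111^4·0.889^6 = 0.01574
P(X≥1) = 1 − 0.30833 = 0.69167
Ratio = 0.01574 / 0.69167 = 0.02275

0.023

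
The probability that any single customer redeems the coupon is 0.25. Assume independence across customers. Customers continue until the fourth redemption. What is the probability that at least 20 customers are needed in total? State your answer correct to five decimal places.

Needing more than 19 customers ⇔ fewer than 4 successes in the first 19. With X ~ Binomial(19, 0.25), P(Y > 19) = P(X ≤ 3).
  k=0: C(19,0)·0.25^0·0.75^19 = 0.0042283
  k=1: C(19,1)·0.25^1·0.75^18 = 0.0267791
  k=2: C(19,2)·0.25^2·0.75^17 = 0.0803374
  k=3: C(19,3)·0.25^3·0.75^16 = 0.1517484
P(X ≤ 3) = 0.2630931

0.26309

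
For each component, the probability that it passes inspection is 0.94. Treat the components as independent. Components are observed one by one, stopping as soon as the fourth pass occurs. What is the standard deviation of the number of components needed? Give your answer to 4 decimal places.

0.5212

Y = total components until the fourth success; negative binomial with r=4, p=0.94.
SD(Y) = √[r(1−p)/p²] = √(0.271616) = 0.521168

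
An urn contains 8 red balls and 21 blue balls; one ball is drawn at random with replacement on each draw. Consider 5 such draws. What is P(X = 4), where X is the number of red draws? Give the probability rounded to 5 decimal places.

X ~ Binomial(n=5, p=0.275862).
P(X=4) = C(5,4) · p^4 · (1−p)^1
= 5 · 0.0057912 · 0.72414 = 0.0209681

0.02097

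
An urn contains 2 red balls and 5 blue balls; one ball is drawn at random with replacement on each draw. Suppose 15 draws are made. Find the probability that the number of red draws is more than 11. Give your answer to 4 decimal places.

0.0001

X ~ Binomial(15, 0.285714); P(X ≥ 12) = Σ C(15,k) p^k (1−p)^(15−k) over k:
  k=12: C(15,12)·0.285714^12·0.714286^3 = 0.000049
  k=13: C(15,13)·0.285714^13·0.714286^2 = 0.000005
  k=14: C(15,14)·0.285714^14·0.714286^1 = 0.000000
  k=15: C(15,15)·0.285714^15·0.714286^0 = 0.000000
Total = 0.000054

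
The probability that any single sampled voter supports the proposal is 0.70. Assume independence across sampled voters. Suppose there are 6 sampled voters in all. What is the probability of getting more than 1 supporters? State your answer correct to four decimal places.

0.9891

X ~ Binomial(6, 0.70); P(X ≥ 2) = Σ C(6,k) p^k (1−p)^(6−k) over k:
  k=2: C(6,2)·0.70^2·0.30^4 = 0.059535
  k=3: C(6,3)·0.70^3·0.30^3 = 0.185220
  k=4: C(6,4)·0.70^4·0.30^2 = 0.324135
  k=5: C(6,5)·0.70^5·0.30^1 = 0.302526
  k=6: C(6,6)·0.70^6·0.30^0 = 0.117649
Total = 0.989065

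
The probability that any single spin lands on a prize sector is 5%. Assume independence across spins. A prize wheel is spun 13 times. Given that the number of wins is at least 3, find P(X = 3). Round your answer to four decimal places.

X ~ Binomial(13, 0.05). Want P(X=3 | X≥3) = P(X=3) / P(X≥3).
P(X=3) = C(13,3)·0.05^3·0.95^10 = 0.021405
P(X≥3) = 1 − 0.513342 − 0.351234 − 0.110916 = 0.024508
Ratio = 0.021405 / 0.024508 = 0.873388

0.8734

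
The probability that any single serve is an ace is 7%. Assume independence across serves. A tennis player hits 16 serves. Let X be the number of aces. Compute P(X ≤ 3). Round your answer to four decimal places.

0.9779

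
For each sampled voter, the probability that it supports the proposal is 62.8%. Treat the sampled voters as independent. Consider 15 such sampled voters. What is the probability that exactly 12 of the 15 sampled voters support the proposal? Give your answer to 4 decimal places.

X ~ Binomial(n=15, p=0.628).
P(X=12) = C(15,12) · p^12 · (1−p)^3
= 455 · 0.0037628 · 0.051479 = 0.088137

0.0881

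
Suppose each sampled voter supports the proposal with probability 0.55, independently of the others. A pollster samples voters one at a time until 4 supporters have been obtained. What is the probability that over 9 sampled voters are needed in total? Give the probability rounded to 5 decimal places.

0.16582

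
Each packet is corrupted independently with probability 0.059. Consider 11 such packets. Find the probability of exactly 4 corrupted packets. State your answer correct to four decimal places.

0.0026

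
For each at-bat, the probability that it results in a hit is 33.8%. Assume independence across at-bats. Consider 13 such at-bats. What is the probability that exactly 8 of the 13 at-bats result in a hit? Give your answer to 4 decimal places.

X ~ Binomial(n=13, p=0.338).
P(X=8) = C(13,8) · p^8 · (1−p)^5
= 1287 · 0.00017035 · 0.12714 = 0.027874

0.0279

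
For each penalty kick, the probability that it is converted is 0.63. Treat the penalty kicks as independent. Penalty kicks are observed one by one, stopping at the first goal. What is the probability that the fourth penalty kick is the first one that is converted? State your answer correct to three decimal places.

Geometric (trials to first success), p = 0.63.
P(Y = 4) = (1−p)^3 · p = 0.050653 · 0.63 = 0.03191

0.032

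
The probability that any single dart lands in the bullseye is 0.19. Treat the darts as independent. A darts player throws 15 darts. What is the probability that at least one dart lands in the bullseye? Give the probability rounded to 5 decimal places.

0.95761

P(at least one) = 1 − P(none) = 1 − (1 − 0.19)^15
= 1 − 0.0423912 = 0.9576088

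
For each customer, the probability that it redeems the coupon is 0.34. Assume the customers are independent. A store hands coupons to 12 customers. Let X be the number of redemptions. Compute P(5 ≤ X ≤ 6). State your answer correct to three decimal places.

0.314

X ~ Binomial(12, 0.34); P(5 ≤ X ≤ 6) = Σ C(12,k) p^k (1−p)^(12−k) over k:
  k=5: C(12,5)·0.34^5·0.66^7 = 0.19630
  k=6: C(12,6)·0.34^6·0.66^6 = 0.11798
Total = 0.31428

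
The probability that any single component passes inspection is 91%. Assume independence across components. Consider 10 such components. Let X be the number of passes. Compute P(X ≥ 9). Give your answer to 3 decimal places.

0.775

X ~ Binomial(10, 0.91); P(X ≥ 9) = Σ C(10,k) p^k (1−p)^(10−k) over k:
  k=9: C(10,9)·0.91^9·0.09^1 = 0.38514
  k=10: C(10,10)·0.91^10·0.09^0 = 0.38942
Total = 0.77455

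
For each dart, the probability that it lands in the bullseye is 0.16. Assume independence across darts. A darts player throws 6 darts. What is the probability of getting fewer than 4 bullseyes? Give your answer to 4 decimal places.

0.9925

X ~ Binomial(6, 0.16); P(X ≤ 3) = Σ C(6,k) p^k (1−p)^(6−k) over k:
  k=0: C(6,0)·0.16^0·0.84^6 = 0.351298
  k=1: C(6,1)·0.16^1·0.84^5 = 0.401483
  k=2: C(6,2)·0.16^2·0.84^4 = 0.191183
  k=3: C(6,3)·0.16^3·0.84^3 = 0.048554
Total = 0.992518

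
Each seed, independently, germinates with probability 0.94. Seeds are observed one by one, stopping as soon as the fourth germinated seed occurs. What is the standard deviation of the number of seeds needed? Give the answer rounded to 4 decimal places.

Y = total seeds until the fourth success; negative binomial with r=4, p=0.94.
SD(Y) = √[r(1−p)/p²] = √(0.271616) = 0.521168

0.5212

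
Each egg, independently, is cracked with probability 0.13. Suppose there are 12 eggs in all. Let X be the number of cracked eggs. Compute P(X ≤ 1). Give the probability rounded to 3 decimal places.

X ~ Binomial(12, 0.13); P(X ≤ 1) = Σ C(12,k) p^k (1−p)^(12−k) over k:
  k=0: C(12,0)·0.13^0·0.87^12 = 0.18803
  k=1: C(12,1)·0.13^1·0.87^11 = 0.33716
Total = 0.52519

0.525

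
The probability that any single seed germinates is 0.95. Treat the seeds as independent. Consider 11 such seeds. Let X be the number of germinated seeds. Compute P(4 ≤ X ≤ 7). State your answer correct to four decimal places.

0.0016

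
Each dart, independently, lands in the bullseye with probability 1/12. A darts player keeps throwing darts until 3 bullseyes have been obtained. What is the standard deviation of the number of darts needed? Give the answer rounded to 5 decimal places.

19.89975

Y = total darts until the third success; negative binomial with r=3, p=0.083333.
SD(Y) = √[r(1−p)/p²] = √(396.0000000) = 19.8997487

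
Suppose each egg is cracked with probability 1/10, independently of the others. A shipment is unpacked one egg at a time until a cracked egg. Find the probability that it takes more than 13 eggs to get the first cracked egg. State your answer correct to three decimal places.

0.254

Y = number of eggs to the first success; geometric, p = 0.10.
P(Y > 13) = P(first 13 all fail) = (1−p)^13 = 0.25419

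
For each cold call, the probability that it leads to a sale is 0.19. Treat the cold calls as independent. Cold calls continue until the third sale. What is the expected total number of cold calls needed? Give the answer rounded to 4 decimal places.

Y = total cold calls until the third success; negative binomial with r=3, p=0.19.
E[Y] = r / p = 3 / 0.19 = 15.789474

15.7895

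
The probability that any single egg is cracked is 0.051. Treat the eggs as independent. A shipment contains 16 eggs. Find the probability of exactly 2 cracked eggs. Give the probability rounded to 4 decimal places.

0.1500

X ~ Binomial(n=16, p=0.051).
P(X=2) = C(16,2) · p^2 · (1−p)^14
= 120 · 0.002601 · 0.48054 = 0.149985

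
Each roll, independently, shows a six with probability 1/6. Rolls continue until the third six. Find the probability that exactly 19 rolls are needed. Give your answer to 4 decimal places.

0.0383

Y = trial on which the third success occurs; negative binomial, r=3, p=0.166667.
P(Y=19) = C(18,2) · p^3 · (1−p)^16
= 153 · 0.0046296 · 0.054088 = 0.038312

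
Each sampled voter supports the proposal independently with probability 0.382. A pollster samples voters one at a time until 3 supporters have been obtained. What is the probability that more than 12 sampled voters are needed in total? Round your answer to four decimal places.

0.1044

Needing more than 12 sampled voters ⇔ fewer than 3 successes in the first 12. With X ~ Binomial(12, 0.382), P(Y > 12) = P(X ≤ 2).
  k=0: C(12,0)·0.382^0·0.618^12 = 0.003104
  k=1: C(12,1)·0.382^1·0.618^11 = 0.023021
  k=2: C(12,2)·0.382^2·0.618^10 = 0.078263
P(X ≤ 2) = 0.104387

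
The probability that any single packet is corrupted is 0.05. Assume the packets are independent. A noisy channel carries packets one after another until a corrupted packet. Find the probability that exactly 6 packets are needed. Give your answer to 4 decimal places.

0.0387

Geometric (trials to first success), p = 0.05.
P(Y = 6) = (1−p)^5 · p = 0.77378 · 0.05 = 0.038689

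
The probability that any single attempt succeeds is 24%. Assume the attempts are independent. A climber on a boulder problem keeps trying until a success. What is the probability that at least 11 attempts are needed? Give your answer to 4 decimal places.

0.0643

Y = number of attempts to the first success; geometric, p = 0.24.
P(Y > 10) = P(first 10 all fail) = (1−p)^10 = 0.064289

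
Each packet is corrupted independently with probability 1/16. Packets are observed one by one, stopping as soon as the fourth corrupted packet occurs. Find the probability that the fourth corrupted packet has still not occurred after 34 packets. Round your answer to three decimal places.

0.839

Needing more than 34 packets ⇔ fewer than 4 successes in the first 34. With X ~ Binomial(34, 0.0625), P(Y > 34) = P(X ≤ 3).
  k=0: C(34,0)·0.0625^0·0.9375^34 = 0.11144
  k=1: C(34,1)·0.0625^1·0.9375^33 = 0.25259
  k=2: C(34,2)·0.0625^2·0.9375^32 = 0.27785
  k=3: C(34,3)·0.0625^3·0.9375^31 = 0.19758
P(X ≤ 3) = 0.83945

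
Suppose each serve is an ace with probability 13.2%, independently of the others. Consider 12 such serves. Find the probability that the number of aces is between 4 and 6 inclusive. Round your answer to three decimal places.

X ~ Binomial(12, 0.132); P(4 ≤ X ≤ 6) = Σ C(12,k) p^k (1−p)^(12−k) over k:
  k=4: C(12,4)·0.132^4·0.868^8 = 0.04842
  k=5: C(12,5)·0.132^5·0.868^7 = 0.01178
  k=6: C(12,6)·0.132^6·0.868^6 = 0.00209
Total = 0.06230

0.062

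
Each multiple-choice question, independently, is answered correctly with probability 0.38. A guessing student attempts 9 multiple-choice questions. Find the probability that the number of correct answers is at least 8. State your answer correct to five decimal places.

0.00259

X ~ Binomial(9, 0.38); P(X ≥ 8) = Σ C(9,k) p^k (1−p)^(9−k) over k:
  k=8: C(9,8)·0.38^8·0.62^1 = 0.0024261
  k=9: C(9,9)·0.38^9·0.62^0 = 0.0001652
Total = 0.0025913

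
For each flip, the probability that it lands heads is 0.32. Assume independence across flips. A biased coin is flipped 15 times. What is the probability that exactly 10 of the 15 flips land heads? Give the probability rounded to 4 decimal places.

X ~ Binomial(n=15, p=0.32).
P(X=10) = C(15,10) · p^10 · (1−p)^5
= 3003 · 1.1259e-05 · 0.14539 = 0.004916

0.0049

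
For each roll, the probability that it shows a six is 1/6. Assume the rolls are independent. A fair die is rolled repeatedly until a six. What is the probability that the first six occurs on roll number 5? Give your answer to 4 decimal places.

0.0804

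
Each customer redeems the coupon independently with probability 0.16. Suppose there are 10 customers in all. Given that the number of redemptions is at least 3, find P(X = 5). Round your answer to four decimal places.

X ~ Binomial(10, 0.16). Want P(X=5 | X≥3) = P(X=5) / P(X≥3).
P(X=5) = C(10,5)·0.16^5·0.84^5 = 0.011051
P(X≥3) = 1 − 0.174901 − 0.333145 − 0.285553 = 0.206401
Ratio = 0.011051 / 0.206401 = 0.053541

0.0535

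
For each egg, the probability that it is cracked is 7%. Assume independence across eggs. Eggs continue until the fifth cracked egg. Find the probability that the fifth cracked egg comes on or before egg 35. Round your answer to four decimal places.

0.0948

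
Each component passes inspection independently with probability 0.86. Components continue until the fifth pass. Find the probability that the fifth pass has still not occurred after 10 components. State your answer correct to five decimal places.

0.00095

Needing more than 10 components ⇔ fewer than 5 successes in the first 10. With X ~ Binomial(10, 0.86), P(Y > 10) = P(X ≤ 4).
  k=0: C(10,0)·0.86^0·0.14^10 = 0.0000000
  k=1: C(10,1)·0.86^1·0.14^9 = 0.0000002
  k=2: C(10,2)·0.86^2·0.14^8 = 0.0000049
  k=3: C(10,3)·0.86^3·0.14^7 = 0.0000805
  k=4: C(10,4)·0.86^4·0.14^6 = 0.0008649
P(X ≤ 4) = 0.0009505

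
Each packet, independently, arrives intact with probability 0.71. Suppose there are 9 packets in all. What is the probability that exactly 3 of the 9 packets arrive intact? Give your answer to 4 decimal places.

0.0179

X ~ Binomial(n=9, p=0.71).
P(X=3) = C(9,3) · p^3 · (1−p)^6
= 84 · 0.35791 · 0.00059482 = 0.017883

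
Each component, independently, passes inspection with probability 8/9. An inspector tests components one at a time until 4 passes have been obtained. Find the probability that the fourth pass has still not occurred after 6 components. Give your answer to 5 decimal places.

0.02117

Needing more than 6 components ⇔ fewer than 4 successes in the first 6. With X ~ Binomial(6, 0.888889), P(Y > 6) = P(X ≤ 3).
  k=0: C(6,0)·0.888889^0·0.111111^6 = 0.0000019
  k=1: C(6,1)·0.888889^1·0.111111^5 = 0.0000903
  k=2: C(6,2)·0.888889^2·0.111111^4 = 0.0018064
  k=3: C(6,3)·0.888889^3·0.111111^3 = 0.0192684
P(X ≤ 3) = 0.0211670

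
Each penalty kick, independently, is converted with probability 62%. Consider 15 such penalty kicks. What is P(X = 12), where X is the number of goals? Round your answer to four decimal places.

0.0805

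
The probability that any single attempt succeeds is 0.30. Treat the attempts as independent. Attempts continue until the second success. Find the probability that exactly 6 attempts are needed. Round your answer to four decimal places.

Y = trial on which the second success occurs; negative binomial, r=2, p=0.30.
P(Y=6) = C(5,1) · p^2 · (1−p)^4
= 5 · 0.09 · 0.2401 = 0.108045

0.1080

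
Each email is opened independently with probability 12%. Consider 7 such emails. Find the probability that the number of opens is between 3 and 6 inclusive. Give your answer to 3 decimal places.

0.042

X ~ Binomial(7, 0.12); P(3 ≤ X ≤ 6) = Σ C(7,k) p^k (1−p)^(7−k) over k:
  k=3: C(7,3)·0.12^3·0.88^4 = 0.03627
  k=4: C(7,4)·0.12^4·0.88^3 = 0.00495
  k=5: C(7,5)·0.12^5·0.88^2 = 0.00040
  k=6: C(7,6)·0.12^6·0.88^1 = 0.00002
Total = 0.04164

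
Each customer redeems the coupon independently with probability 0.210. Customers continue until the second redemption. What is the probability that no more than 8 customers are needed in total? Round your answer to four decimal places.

0.5257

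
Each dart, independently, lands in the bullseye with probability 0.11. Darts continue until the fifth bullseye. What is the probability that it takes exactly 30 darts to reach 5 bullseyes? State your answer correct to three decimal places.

Y = trial on which the fifth success occurs; negative binomial, r=5, p=0.11.
P(Y=30) = C(29,4) · p^5 · (1−p)^25
= 23751 · 1.6105e-05 · 0.054294 = 0.02077

0.021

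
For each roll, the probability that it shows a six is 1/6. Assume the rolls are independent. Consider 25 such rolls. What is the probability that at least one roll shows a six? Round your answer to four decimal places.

0.9895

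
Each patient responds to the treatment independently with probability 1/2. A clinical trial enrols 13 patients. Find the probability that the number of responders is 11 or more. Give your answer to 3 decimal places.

X ~ Binomial(13, 0.50); P(X ≥ 11) = Σ C(13,k) p^k (1−p)^(13−k) over k:
  k=11: C(13,11)·0.50^11·0.50^2 = 0.00952
  k=12: C(13,12)·0.50^12·0.50^1 = 0.00159
  k=13: C(13,13)·0.50^13·0.50^0 = 0.00012
Total = 0.01123

0.011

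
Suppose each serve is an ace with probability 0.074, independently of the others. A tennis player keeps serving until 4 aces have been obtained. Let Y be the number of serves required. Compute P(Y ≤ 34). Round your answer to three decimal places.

0.242

Finishing within 34 serves ⇔ at least 4 successes in the first 34. With X ~ Binomial(34, 0.074), P(Y ≤ 34) = 1 − P(X ≤ 3).
  k=0: C(34,0)·0.074^0·0.926^34 = 0.07324
  k=1: C(34,1)·0.074^1·0.926^33 = 0.19901
  k=2: C(34,2)·0.074^2·0.926^32 = 0.26241
  k=3: C(34,3)·0.074^3·0.926^31 = 0.22368
1 − 0.75834 = 0.24166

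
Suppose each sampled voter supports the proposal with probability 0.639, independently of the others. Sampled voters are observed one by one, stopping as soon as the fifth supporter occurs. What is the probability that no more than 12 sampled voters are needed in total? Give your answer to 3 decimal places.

0.969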